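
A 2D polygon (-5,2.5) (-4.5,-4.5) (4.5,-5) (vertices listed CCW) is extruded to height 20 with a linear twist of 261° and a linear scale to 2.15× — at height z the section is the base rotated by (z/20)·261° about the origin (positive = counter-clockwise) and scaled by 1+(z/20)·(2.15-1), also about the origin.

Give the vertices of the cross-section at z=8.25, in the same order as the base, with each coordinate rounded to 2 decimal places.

Cross-section at z=8.25: (-1.28,-8.14) (8.33,-4.31) (5.01,8.56)

t = z/height = 8.25/20 = 0.4125
s = 1 + (scale-1)·z/height = 1 + (2.15-1)·8.25/20 = 1.474375
θ = twist·z/height = 261°·8.25/20 = 107.6625° = 1.879065 rad
cos θ = -0.303409, sin θ = 0.952860 (intermediates below are computed at full precision and shown rounded to 5 d.p.)
v1: (-5,2.5) → rotate → (-0.86510,-5.52283) → ×s → (-1.27549,-8.14272) → (-1.28,-8.14)
v2: (-4.5,-4.5) → rotate → (5.65321,-2.92253) → ×s → (8.33496,-4.30890) → (8.33,-4.31)
v3: (4.5,-5) → rotate → (3.39896,5.80492) → ×s → (5.01134,8.55863) → (5.01,8.56)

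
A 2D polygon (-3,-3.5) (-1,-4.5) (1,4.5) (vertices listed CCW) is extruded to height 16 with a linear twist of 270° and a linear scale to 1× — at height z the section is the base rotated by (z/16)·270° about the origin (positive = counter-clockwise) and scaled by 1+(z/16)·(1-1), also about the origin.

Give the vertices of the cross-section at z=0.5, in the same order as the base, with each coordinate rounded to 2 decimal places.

Cross-section at z=0.5: (-2.45,-3.90) (-0.33,-4.60) (0.33,4.60)

t = z/height = 0.5/16 = 0.03125
s = 1 + (scale-1)·z/height = 1 + (1-1)·0.5/16 = 1.000000
θ = twist·z/height = 270°·0.5/16 = 8.4375° = 0.147262 rad
cos θ = 0.989177, sin θ = 0.146730 (intermediates below are computed at full precision and shown rounded to 5 d.p.)
v1: (-3,-3.5) → rotate → (-2.45397,-3.90231) → ×s → (-2.45397,-3.90231) → (-2.45,-3.90)
v2: (-1,-4.5) → rotate → (-0.32889,-4.59802) → ×s → (-0.32889,-4.59802) → (-0.33,-4.60)
v3: (1,4.5) → rotate → (0.32889,4.59802) → ×s → (0.32889,4.59802) → (0.33,4.60)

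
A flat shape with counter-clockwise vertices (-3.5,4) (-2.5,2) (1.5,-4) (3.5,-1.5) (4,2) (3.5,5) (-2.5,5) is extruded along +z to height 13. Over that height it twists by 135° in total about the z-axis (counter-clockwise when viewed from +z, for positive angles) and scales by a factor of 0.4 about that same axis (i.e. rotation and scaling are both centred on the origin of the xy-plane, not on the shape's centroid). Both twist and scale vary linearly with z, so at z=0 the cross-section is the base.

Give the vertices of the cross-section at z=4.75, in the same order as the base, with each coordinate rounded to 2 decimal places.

Cross-section at z=4.75: (-4.15,-0.04) (-2.46,-0.46) (3.13,-1.15) (2.67,1.31) (0.85,3.39) (-1.18,4.62) (-4.23,1.06)

t = z/height = 4.75/13 = 0.365385
s = 1 + (scale-1)·z/height = 1 + (0.4-1)·4.75/13 = 0.780769
θ = twist·z/height = 135°·4.75/13 = 49.3269° = 0.860917 rad
cos θ = 0.651742, sin θ = 0.758441 (intermediates below are computed at full precision and shown rounded to 5 d.p.)
v1: (-3.5,4) → rotate → (-5.31486,-0.04757) → ×s → (-4.14968,-0.03714) → (-4.15,-0.04)
v2: (-2.5,2) → rotate → (-3.14624,-0.59262) → ×s → (-2.45648,-0.46270) → (-2.46,-0.46)
v3: (1.5,-4) → rotate → (4.01138,-1.46931) → ×s → (3.13196,-1.14719) → (3.13,-1.15)
v4: (3.5,-1.5) → rotate → (3.41876,1.67693) → ×s → (2.66926,1.30929) → (2.67,1.31)
v5: (4,2) → rotate → (1.09009,4.33725) → ×s → (0.85111,3.38639) → (0.85,3.39)
v6: (3.5,5) → rotate → (-1.51111,5.91325) → ×s → (-1.17983,4.61689) → (-1.18,4.62)
v7: (-2.5,5) → rotate → (-5.42156,1.36261) → ×s → (-4.23299,1.06388) → (-4.23,1.06)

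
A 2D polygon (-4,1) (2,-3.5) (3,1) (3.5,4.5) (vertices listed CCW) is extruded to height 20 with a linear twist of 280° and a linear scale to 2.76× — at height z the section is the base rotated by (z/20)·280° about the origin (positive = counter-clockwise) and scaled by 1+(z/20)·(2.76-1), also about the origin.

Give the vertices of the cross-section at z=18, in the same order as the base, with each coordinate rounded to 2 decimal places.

Cross-section at z=18: (5.65,9.03) (-10.20,-2.12) (0.06,-8.17) (8.26,-12.19)

t = z/height = 18/20 = 0.9
s = 1 + (scale-1)·z/height = 1 + (2.76-1)·18/20 = 2.584000
θ = twist·z/height = 280°·18/20 = 252.0000° = 4.398230 rad
cos θ = -0.309017, sin θ = -0.951057 (intermediates below are computed at full precision and shown rounded to 5 d.p.)
v1: (-4,1) → rotate → (2.18712,3.49521) → ×s → (5.65153,9.03162) → (5.65,9.03)
v2: (2,-3.5) → rotate → (-3.94673,-0.82055) → ×s → (-10.19835,-2.12031) → (-10.20,-2.12)
v3: (3,1) → rotate → (0.02401,-3.16219) → ×s → (0.06203,-8.17109) → (0.06,-8.17)
v4: (3.5,4.5) → rotate → (3.19819,-4.71927) → ×s → (8.26414,-12.19460) → (8.26,-12.19)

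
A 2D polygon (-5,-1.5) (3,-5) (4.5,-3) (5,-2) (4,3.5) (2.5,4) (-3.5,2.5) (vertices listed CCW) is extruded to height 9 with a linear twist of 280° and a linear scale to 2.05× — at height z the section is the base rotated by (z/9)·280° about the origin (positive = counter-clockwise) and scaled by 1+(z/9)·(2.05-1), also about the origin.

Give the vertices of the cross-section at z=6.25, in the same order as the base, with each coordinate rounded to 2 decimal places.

Cross-section at z=6.25: (7.73,4.67) (-7.18,7.08) (-8.83,3.08) (-9.24,1.19) (-5.19,-7.59) (-2.46,-7.78) (6.94,-2.68)

t = z/height = 6.25/9 = 0.694444
s = 1 + (scale-1)·z/height = 1 + (2.05-1)·6.25/9 = 1.729167
θ = twist·z/height = 280°·6.25/9 = 194.4444° = 3.393696 rad
cos θ = -0.968390, sin θ = -0.249441 (intermediates below are computed at full precision and shown rounded to 5 d.p.)
v1: (-5,-1.5) → rotate → (4.46779,2.69979) → ×s → (7.72555,4.66839) → (7.73,4.67)
v2: (3,-5) → rotate → (-4.15238,4.09363) → ×s → (-7.18015,7.07856) → (-7.18,7.08)
v3: (4.5,-3) → rotate → (-5.10608,1.78268) → ×s → (-8.82926,3.08256) → (-8.83,3.08)
v4: (5,-2) → rotate → (-5.34083,0.68957) → ×s → (-9.23519,1.19239) → (-9.24,1.19)
v5: (4,3.5) → rotate → (-3.00052,-4.38713) → ×s → (-5.18839,-7.58608) → (-5.19,-7.59)
v6: (2.5,4) → rotate → (-1.42321,-4.49716) → ×s → (-2.46097,-7.77634) → (-2.46,-7.78)
v7: (-3.5,2.5) → rotate → (4.01297,-1.54793) → ×s → (6.93909,-2.67663) → (6.94,-2.68)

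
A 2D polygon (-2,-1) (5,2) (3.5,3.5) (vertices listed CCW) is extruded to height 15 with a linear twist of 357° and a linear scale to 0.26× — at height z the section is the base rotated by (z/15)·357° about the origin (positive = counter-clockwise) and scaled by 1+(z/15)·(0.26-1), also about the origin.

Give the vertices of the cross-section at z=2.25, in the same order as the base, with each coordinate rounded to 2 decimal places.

Cross-section at z=2.25: (-0.34,-1.96) (1.21,4.63) (-0.65,4.35)

t = z/height = 2.25/15 = 0.15
s = 1 + (scale-1)·z/height = 1 + (0.26-1)·2.25/15 = 0.889000
θ = twist·z/height = 357°·2.25/15 = 53.5500° = 0.934624 rad
cos θ = 0.594121, sin θ = 0.804376 (intermediates below are computed at full precision and shown rounded to 5 d.p.)
v1: (-2,-1) → rotate → (-0.38387,-2.20287) → ×s → (-0.34126,-1.95835) → (-0.34,-1.96)
v2: (5,2) → rotate → (1.36185,5.21012) → ×s → (1.21069,4.63180) → (1.21,4.63)
v3: (3.5,3.5) → rotate → (-0.73589,4.89474) → ×s → (-0.65421,4.35142) → (-0.65,4.35)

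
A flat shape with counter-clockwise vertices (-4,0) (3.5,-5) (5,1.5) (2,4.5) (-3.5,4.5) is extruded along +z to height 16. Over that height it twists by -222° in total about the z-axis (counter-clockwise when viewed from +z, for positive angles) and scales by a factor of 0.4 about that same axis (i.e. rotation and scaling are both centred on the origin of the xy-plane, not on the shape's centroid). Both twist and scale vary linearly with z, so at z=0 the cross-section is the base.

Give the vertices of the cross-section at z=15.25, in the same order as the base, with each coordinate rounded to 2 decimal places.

t = z/height = 15.25/16 = 0.953125
s = 1 + (scale-1)·z/height = 1 + (0.4-1)·15.25/16 = 0.428125
θ = twist·z/height = -222°·15.25/16 = -211.5938° = -3.693008 rad
cos θ = -0.851784, sin θ = 0.523893 (intermediates below are computed at full precision and shown rounded to 5 d.p.)
v1: (-4,0) → rotate → (3.40714,-2.09557) → ×s → (1.45868,-0.89717) → (1.46,-0.90)
v2: (3.5,-5) → rotate → (-0.36178,6.09255) → ×s → (-0.15489,2.60837) → (-0.15,2.61)
v3: (5,1.5) → rotate → (-5.04476,1.34179) → ×s → (-2.15979,0.57445) → (-2.16,0.57)
v4: (2,4.5) → rotate → (-4.06109,-2.78524) → ×s → (-1.73865,-1.19243) → (-1.74,-1.19)
v5: (-3.5,4.5) → rotate → (0.62373,-5.66665) → ×s → (0.26703,-2.42604) → (0.27,-2.43)

Cross-section at z=15.25: (1.46,-0.90) (-0.15,2.61) (-2.16,0.57) (-1.74,-1.19) (0.27,-2.43)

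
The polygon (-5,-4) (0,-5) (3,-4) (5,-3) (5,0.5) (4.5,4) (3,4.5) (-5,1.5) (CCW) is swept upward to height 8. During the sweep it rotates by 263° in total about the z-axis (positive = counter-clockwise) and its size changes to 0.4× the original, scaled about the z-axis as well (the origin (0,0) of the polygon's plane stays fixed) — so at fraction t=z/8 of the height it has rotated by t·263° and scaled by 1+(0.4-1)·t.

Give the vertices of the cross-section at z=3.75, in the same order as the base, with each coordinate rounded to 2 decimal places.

t = z/height = 3.75/8 = 0.46875
s = 1 + (scale-1)·z/height = 1 + (0.4-1)·3.75/8 = 0.718750
θ = twist·z/height = 263°·3.75/8 = 123.2813° = 2.151664 rad
cos θ = -0.548749, sin θ = 0.835987 (intermediates below are computed at full precision and shown rounded to 5 d.p.)
v1: (-5,-4) → rotate → (6.08769,-1.98494) → ×s → (4.37553,-1.42667) → (4.38,-1.43)
v2: (0,-5) → rotate → (4.17993,2.74375) → ×s → (3.00433,1.97207) → (3.00,1.97)
v3: (3,-4) → rotate → (1.69770,4.70296) → ×s → (1.22022,3.38025) → (1.22,3.38)
v4: (5,-3) → rotate → (-0.23579,5.82618) → ×s → (-0.16947,4.18757) → (-0.17,4.19)
v5: (5,0.5) → rotate → (-3.16174,3.90556) → ×s → (-2.27250,2.80712) → (-2.27,2.81)
v6: (4.5,4) → rotate → (-5.81332,1.56694) → ×s → (-4.17832,1.12624) → (-4.18,1.13)
v7: (3,4.5) → rotate → (-5.40819,0.03859) → ×s → (-3.88714,0.02774) → (-3.89,0.03)
v8: (-5,1.5) → rotate → (1.48977,-5.00306) → ×s → (1.07077,-3.59595) → (1.07,-3.60)

Cross-section at z=3.75: (4.38,-1.43) (3.00,1.97) (1.22,3.38) (-0.17,4.19) (-2.27,2.81) (-4.18,1.13) (-3.89,0.03) (1.07,-3.60)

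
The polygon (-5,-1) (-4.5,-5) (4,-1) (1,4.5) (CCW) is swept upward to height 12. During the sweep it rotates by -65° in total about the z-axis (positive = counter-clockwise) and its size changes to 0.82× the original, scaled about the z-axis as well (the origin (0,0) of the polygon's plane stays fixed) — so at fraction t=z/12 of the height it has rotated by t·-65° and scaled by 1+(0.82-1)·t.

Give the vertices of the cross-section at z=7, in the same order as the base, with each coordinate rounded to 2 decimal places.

Cross-section at z=7: (-4.08,2.04) (-5.93,-1.06) (2.27,-2.91) (3.18,2.63)

t = z/height = 7/12 = 0.583333
s = 1 + (scale-1)·z/height = 1 + (0.82-1)·7/12 = 0.895000
θ = twist·z/height = -65°·7/12 = -37.9167° = -0.661771 rad
cos θ = 0.788905, sin θ = -0.614515 (intermediates below are computed at full precision and shown rounded to 5 d.p.)
v1: (-5,-1) → rotate → (-4.55904,2.28367) → ×s → (-4.08034,2.04388) → (-4.08,2.04)
v2: (-4.5,-5) → rotate → (-6.62265,-1.17921) → ×s → (-5.92727,-1.05539) → (-5.93,-1.06)
v3: (4,-1) → rotate → (2.54111,-3.24696) → ×s → (2.27429,-2.90603) → (2.27,-2.91)
v4: (1,4.5) → rotate → (3.55422,2.93556) → ×s → (3.18103,2.62733) → (3.18,2.63)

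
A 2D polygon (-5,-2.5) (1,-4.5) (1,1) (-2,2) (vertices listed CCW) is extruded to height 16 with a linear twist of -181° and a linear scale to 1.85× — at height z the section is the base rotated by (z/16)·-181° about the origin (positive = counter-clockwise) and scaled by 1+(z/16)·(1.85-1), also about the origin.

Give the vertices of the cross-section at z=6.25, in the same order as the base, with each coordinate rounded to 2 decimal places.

Cross-section at z=6.25: (-5.34,5.19) (-5.22,-3.24) (1.70,-0.82) (1.63,3.39)

t = z/height = 6.25/16 = 0.390625
s = 1 + (scale-1)·z/height = 1 + (1.85-1)·6.25/16 = 1.332031
θ = twist·z/height = -181°·6.25/16 = -70.7031° = -1.234002 rad
cos θ = 0.330463, sin θ = -0.943819 (intermediates below are computed at full precision and shown rounded to 5 d.p.)
v1: (-5,-2.5) → rotate → (-4.01186,3.89294) → ×s → (-5.34393,5.18551) → (-5.34,5.19)
v2: (1,-4.5) → rotate → (-3.91672,-2.43090) → ×s → (-5.21720,-3.23804) → (-5.22,-3.24)
v3: (1,1) → rotate → (1.27428,-0.61336) → ×s → (1.69738,-0.81701) → (1.70,-0.82)
v4: (-2,2) → rotate → (1.22671,2.54856) → ×s → (1.63402,3.39477) → (1.63,3.39)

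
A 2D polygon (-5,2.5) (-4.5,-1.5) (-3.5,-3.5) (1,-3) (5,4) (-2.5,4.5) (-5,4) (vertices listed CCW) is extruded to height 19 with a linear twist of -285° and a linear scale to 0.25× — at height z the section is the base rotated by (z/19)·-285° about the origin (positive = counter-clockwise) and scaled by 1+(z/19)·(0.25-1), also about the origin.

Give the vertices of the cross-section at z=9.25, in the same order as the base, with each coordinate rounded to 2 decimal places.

Cross-section at z=9.25: (3.43,0.90) (1.52,2.60) (0.21,3.14) (-1.73,1.01) (-0.71,-4.00) (3.08,-1.10) (4.06,0.18)

t = z/height = 9.25/19 = 0.486842
s = 1 + (scale-1)·z/height = 1 + (0.25-1)·9.25/19 = 0.634868
θ = twist·z/height = -285°·9.25/19 = -138.7500° = -2.421644 rad
cos θ = -0.751840, sin θ = -0.659346 (intermediates below are computed at full precision and shown rounded to 5 d.p.)
v1: (-5,2.5) → rotate → (5.40756,1.41713) → ×s → (3.43309,0.89969) → (3.43,0.90)
v2: (-4.5,-1.5) → rotate → (2.39426,4.09482) → ×s → (1.52004,2.59967) → (1.52,2.60)
v3: (-3.5,-3.5) → rotate → (0.32373,4.93915) → ×s → (0.20553,3.13571) → (0.21,3.14)
v4: (1,-3) → rotate → (-2.72988,1.59617) → ×s → (-1.73311,1.01336) → (-1.73,1.01)
v5: (5,4) → rotate → (-1.12182,-6.30409) → ×s → (-0.71221,-4.00227) → (-0.71,-4.00)
v6: (-2.5,4.5) → rotate → (4.84666,-1.73491) → ×s → (3.07699,-1.10144) → (3.08,-1.10)
v7: (-5,4) → rotate → (6.39658,0.28937) → ×s → (4.06099,0.18371) → (4.06,0.18)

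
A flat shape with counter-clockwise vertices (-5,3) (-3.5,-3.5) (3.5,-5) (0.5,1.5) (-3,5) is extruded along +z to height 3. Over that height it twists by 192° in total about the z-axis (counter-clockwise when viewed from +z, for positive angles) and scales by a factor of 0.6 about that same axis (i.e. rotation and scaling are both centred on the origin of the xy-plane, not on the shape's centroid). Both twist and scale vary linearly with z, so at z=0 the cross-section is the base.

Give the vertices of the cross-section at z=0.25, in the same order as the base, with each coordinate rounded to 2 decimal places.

t = z/height = 0.25/3 = 0.0833333
s = 1 + (scale-1)·z/height = 1 + (0.6-1)·0.25/3 = 0.966667
θ = twist·z/height = 192°·0.25/3 = 16.0000° = 0.279253 rad
cos θ = 0.961262, sin θ = 0.275637 (intermediates below are computed at full precision and shown rounded to 5 d.p.)
v1: (-5,3) → rotate → (-5.63322,1.50560) → ×s → (-5.44545,1.45541) → (-5.45,1.46)
v2: (-3.5,-3.5) → rotate → (-2.39969,-4.32915) → ×s → (-2.31970,-4.18484) → (-2.32,-4.18)
v3: (3.5,-5) → rotate → (4.74260,-3.84158) → ×s → (4.58452,-3.71353) → (4.58,-3.71)
v4: (0.5,1.5) → rotate → (0.06717,1.57971) → ×s → (0.06494,1.52705) → (0.06,1.53)
v5: (-3,5) → rotate → (-4.26197,3.97940) → ×s → (-4.11991,3.84675) → (-4.12,3.85)

Cross-section at z=0.25: (-5.45,1.46) (-2.32,-4.18) (4.58,-3.71) (0.06,1.53) (-4.12,3.85)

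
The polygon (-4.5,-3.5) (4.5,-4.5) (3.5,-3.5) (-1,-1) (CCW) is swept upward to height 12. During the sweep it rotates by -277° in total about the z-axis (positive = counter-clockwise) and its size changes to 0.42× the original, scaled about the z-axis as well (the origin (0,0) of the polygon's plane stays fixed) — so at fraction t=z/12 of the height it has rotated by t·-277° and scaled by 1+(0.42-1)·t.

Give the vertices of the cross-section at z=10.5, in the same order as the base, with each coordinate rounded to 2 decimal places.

t = z/height = 10.5/12 = 0.875
s = 1 + (scale-1)·z/height = 1 + (0.42-1)·10.5/12 = 0.492500
θ = twist·z/height = -277°·10.5/12 = -242.3750° = -4.230242 rad
cos θ = -0.463683, sin θ = 0.886001 (intermediates below are computed at full precision and shown rounded to 5 d.p.)
v1: (-4.5,-3.5) → rotate → (5.18758,-2.36412) → ×s → (2.55488,-1.16433) → (2.55,-1.16)
v2: (4.5,-4.5) → rotate → (1.90043,6.07358) → ×s → (0.93596,2.99124) → (0.94,2.99)
v3: (3.5,-3.5) → rotate → (1.47812,4.72389) → ×s → (0.72797,2.32652) → (0.73,2.33)
v4: (-1,-1) → rotate → (1.34968,-0.42232) → ×s → (0.66472,-0.20799) → (0.66,-0.21)

Cross-section at z=10.5: (2.55,-1.16) (0.94,2.99) (0.73,2.33) (0.66,-0.21)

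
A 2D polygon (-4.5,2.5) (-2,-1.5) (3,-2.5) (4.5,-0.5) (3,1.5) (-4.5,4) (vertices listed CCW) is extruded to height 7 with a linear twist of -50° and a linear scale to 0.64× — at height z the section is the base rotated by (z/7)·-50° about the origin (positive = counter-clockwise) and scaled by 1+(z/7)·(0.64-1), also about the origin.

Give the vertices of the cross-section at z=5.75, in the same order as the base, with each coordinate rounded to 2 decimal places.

t = z/height = 5.75/7 = 0.821429
s = 1 + (scale-1)·z/height = 1 + (0.64-1)·5.75/7 = 0.704286
θ = twist·z/height = -50°·5.75/7 = -41.0714° = -0.716832 rad
cos θ = 0.753891, sin θ = -0.656999 (intermediates below are computed at full precision and shown rounded to 5 d.p.)
v1: (-4.5,2.5) → rotate → (-1.75001,4.84123) → ×s → (-1.23251,3.40961) → (-1.23,3.41)
v2: (-2,-1.5) → rotate → (-2.49328,0.18316) → ×s → (-1.75598,0.12900) → (-1.76,0.13)
v3: (3,-2.5) → rotate → (0.61917,-3.85573) → ×s → (0.43608,-2.71553) → (0.44,-2.72)
v4: (4.5,-0.5) → rotate → (3.06401,-3.33344) → ×s → (2.15794,-2.34770) → (2.16,-2.35)
v5: (3,1.5) → rotate → (3.24717,-0.84016) → ×s → (2.28694,-0.59171) → (2.29,-0.59)
v6: (-4.5,4) → rotate → (-0.76451,5.97206) → ×s → (-0.53844,4.20604) → (-0.54,4.21)

Cross-section at z=5.75: (-1.23,3.41) (-1.76,0.13) (0.44,-2.72) (2.16,-2.35) (2.29,-0.59) (-0.54,4.21)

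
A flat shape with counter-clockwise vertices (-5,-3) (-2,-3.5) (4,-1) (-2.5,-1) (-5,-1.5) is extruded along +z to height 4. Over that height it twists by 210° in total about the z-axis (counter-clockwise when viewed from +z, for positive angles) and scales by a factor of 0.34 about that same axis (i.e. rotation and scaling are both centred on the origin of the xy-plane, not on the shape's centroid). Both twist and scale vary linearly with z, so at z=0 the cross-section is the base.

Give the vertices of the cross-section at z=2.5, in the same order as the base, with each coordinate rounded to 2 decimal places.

t = z/height = 2.5/4 = 0.625
s = 1 + (scale-1)·z/height = 1 + (0.34-1)·2.5/4 = 0.587500
θ = twist·z/height = 210°·2.5/4 = 131.2500° = 2.290745 rad
cos θ = -0.659346, sin θ = 0.751840 (intermediates below are computed at full precision and shown rounded to 5 d.p.)
v1: (-5,-3) → rotate → (5.55225,-1.78116) → ×s → (3.26195,-1.04643) → (3.26,-1.05)
v2: (-2,-3.5) → rotate → (3.95013,0.80403) → ×s → (2.32070,0.47237) → (2.32,0.47)
v3: (4,-1) → rotate → (-1.88554,3.66671) → ×s → (-1.10776,2.15419) → (-1.11,2.15)
v4: (-2.5,-1) → rotate → (2.40020,-1.22025) → ×s → (1.41012,-0.71690) → (1.41,-0.72)
v5: (-5,-1.5) → rotate → (4.42449,-2.77018) → ×s → (2.59939,-1.62748) → (2.60,-1.63)

Cross-section at z=2.5: (3.26,-1.05) (2.32,0.47) (-1.11,2.15) (1.41,-0.72) (2.60,-1.63)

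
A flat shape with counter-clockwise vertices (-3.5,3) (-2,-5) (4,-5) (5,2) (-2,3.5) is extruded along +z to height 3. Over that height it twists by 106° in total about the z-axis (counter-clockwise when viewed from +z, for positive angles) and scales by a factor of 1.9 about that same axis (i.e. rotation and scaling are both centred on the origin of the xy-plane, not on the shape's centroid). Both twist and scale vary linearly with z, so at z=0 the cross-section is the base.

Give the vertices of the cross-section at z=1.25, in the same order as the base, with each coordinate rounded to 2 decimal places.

Cross-section at z=1.25: (-6.33,-0.39) (2.82,-6.85) (8.74,-1.10) (3.02,6.76) (-5.33,1.54)

t = z/height = 1.25/3 = 0.416667
s = 1 + (scale-1)·z/height = 1 + (1.9-1)·1.25/3 = 1.375000
θ = twist·z/height = 106°·1.25/3 = 44.1667° = 0.770854 rad
cos θ = 0.717316, sin θ = 0.696748 (intermediates below are computed at full precision and shown rounded to 5 d.p.)
v1: (-3.5,3) → rotate → (-4.60085,-0.28667) → ×s → (-6.32617,-0.39417) → (-6.33,-0.39)
v2: (-2,-5) → rotate → (2.04911,-4.98008) → ×s → (2.81752,-6.84760) → (2.82,-6.85)
v3: (4,-5) → rotate → (6.35300,-0.79959) → ×s → (8.73538,-1.09943) → (8.74,-1.10)
v4: (5,2) → rotate → (2.19308,4.91837) → ×s → (3.01549,6.76276) → (3.02,6.76)
v5: (-2,3.5) → rotate → (-3.87325,1.11711) → ×s → (-5.32572,1.53603) → (-5.33,1.54)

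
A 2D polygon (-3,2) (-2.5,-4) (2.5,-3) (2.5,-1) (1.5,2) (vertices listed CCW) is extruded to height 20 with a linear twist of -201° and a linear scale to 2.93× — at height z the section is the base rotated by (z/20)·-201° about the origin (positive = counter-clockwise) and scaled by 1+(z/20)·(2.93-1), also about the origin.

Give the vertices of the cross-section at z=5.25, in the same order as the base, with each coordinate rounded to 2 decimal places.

t = z/height = 5.25/20 = 0.2625
s = 1 + (scale-1)·z/height = 1 + (2.93-1)·5.25/20 = 1.506625
θ = twist·z/height = -201°·5.25/20 = -52.7625° = -0.920879 rad
cos θ = 0.605120, sin θ = -0.796134 (intermediates below are computed at full precision and shown rounded to 5 d.p.)
v1: (-3,2) → rotate → (-0.22309,3.59864) → ×s → (-0.33612,5.42181) → (-0.34,5.42)
v2: (-2.5,-4) → rotate → (-4.69734,-0.43015) → ×s → (-7.07713,-0.64807) → (-7.08,-0.65)
v3: (2.5,-3) → rotate → (-0.87560,-3.80570) → ×s → (-1.31920,-5.73376) → (-1.32,-5.73)
v4: (2.5,-1) → rotate → (0.71667,-2.59546) → ×s → (1.07975,-3.91038) → (1.08,-3.91)
v5: (1.5,2) → rotate → (2.49995,0.01604) → ×s → (3.76648,0.02417) → (3.77,0.02)

Cross-section at z=5.25: (-0.34,5.42) (-7.08,-0.65) (-1.32,-5.73) (1.08,-3.91) (3.77,0.02)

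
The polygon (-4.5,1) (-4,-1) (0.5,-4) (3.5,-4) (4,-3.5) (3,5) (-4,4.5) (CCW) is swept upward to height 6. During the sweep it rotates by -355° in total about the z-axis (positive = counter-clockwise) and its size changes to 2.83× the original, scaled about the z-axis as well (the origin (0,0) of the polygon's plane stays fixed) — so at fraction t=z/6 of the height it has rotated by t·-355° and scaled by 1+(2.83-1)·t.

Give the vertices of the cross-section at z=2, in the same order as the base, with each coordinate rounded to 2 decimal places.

Cross-section at z=2: (4.86,5.61) (1.64,6.43) (-6.05,2.35) (-8.34,-1.90) (-8.02,-2.99) (4.79,-8.07) (9.43,2.23)

t = z/height = 2/6 = 0.333333
s = 1 + (scale-1)·z/height = 1 + (2.83-1)·2/6 = 1.610000
θ = twist·z/height = -355°·2/6 = -118.3333° = -2.065306 rad
cos θ = -0.474600, sin θ = -0.880201 (intermediates below are computed at full precision and shown rounded to 5 d.p.)
v1: (-4.5,1) → rotate → (3.01590,3.48631) → ×s → (4.85560,5.61295) → (4.86,5.61)
v2: (-4,-1) → rotate → (1.01820,3.99541) → ×s → (1.63930,6.43260) → (1.64,6.43)
v3: (0.5,-4) → rotate → (-3.75811,1.45830) → ×s → (-6.05055,2.34786) → (-6.05,2.35)
v4: (3.5,-4) → rotate → (-5.18191,-1.18230) → ×s → (-8.34287,-1.90351) → (-8.34,-1.90)
v5: (4,-3.5) → rotate → (-4.97911,-1.85970) → ×s → (-8.01636,-2.99412) → (-8.02,-2.99)
v6: (3,5) → rotate → (2.97721,-5.01361) → ×s → (4.79330,-8.07191) → (4.79,-8.07)
v7: (-4,4.5) → rotate → (5.85931,1.38510) → ×s → (9.43349,2.23002) → (9.43,2.23)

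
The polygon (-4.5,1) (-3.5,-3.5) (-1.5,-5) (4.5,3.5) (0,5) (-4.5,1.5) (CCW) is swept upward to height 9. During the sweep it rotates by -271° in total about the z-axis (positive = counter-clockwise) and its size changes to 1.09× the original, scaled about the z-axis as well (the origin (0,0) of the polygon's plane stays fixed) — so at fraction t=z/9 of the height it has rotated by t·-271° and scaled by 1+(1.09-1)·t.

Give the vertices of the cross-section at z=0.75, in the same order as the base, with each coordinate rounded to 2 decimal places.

Cross-section at z=0.75: (-3.80,2.67) (-4.61,-1.90) (-3.33,-4.07) (5.54,1.51) (1.93,4.65) (-3.61,3.14)

t = z/height = 0.75/9 = 0.0833333
s = 1 + (scale-1)·z/height = 1 + (1.09-1)·0.75/9 = 1.007500
θ = twist·z/height = -271°·0.75/9 = -22.5833° = -0.394154 rad
cos θ = 0.923322, sin θ = -0.384027 (intermediates below are computed at full precision and shown rounded to 5 d.p.)
v1: (-4.5,1) → rotate → (-3.77092,2.65144) → ×s → (-3.79920,2.67133) → (-3.80,2.67)
v2: (-3.5,-3.5) → rotate → (-4.57572,-1.88753) → ×s → (-4.61004,-1.90169) → (-4.61,-1.90)
v3: (-1.5,-5) → rotate → (-3.30512,-4.04057) → ×s → (-3.32991,-4.07087) → (-3.33,-4.07)
v4: (4.5,3.5) → rotate → (5.49904,1.50351) → ×s → (5.54029,1.51478) → (5.54,1.51)
v5: (0,5) → rotate → (1.92013,4.61661) → ×s → (1.93453,4.65123) → (1.93,4.65)
v6: (-4.5,1.5) → rotate → (-3.57891,3.11310) → ×s → (-3.60575,3.13645) → (-3.61,3.14)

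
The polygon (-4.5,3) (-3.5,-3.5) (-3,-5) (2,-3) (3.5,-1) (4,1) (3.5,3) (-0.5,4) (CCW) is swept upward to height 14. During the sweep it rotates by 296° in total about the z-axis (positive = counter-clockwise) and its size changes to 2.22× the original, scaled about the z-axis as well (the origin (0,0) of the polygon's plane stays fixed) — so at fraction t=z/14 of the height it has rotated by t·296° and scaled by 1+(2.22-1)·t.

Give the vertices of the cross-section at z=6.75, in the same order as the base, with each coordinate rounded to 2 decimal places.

Cross-section at z=6.75: (2.80,-8.12) (7.79,1.06) (8.60,3.43) (0.36,5.72) (-3.46,4.63) (-6.02,2.58) (-7.31,-0.42) (-3.22,-5.54)

t = z/height = 6.75/14 = 0.482143
s = 1 + (scale-1)·z/height = 1 + (2.22-1)·6.75/14 = 1.588214
θ = twist·z/height = 296°·6.75/14 = 142.7143° = 2.490834 rad
cos θ = -0.795625, sin θ = 0.605790 (intermediates below are computed at full precision and shown rounded to 5 d.p.)
v1: (-4.5,3) → rotate → (1.76294,-5.11293) → ×s → (2.79993,-8.12043) → (2.80,-8.12)
v2: (-3.5,-3.5) → rotate → (4.90495,0.66442) → ×s → (7.79011,1.05524) → (7.79,1.06)
v3: (-3,-5) → rotate → (5.41582,2.16075) → ×s → (8.60149,3.43174) → (8.60,3.43)
v4: (2,-3) → rotate → (0.22612,3.59845) → ×s → (0.35913,5.71512) → (0.36,5.72)
v5: (3.5,-1) → rotate → (-2.17890,2.91589) → ×s → (-3.46055,4.63106) → (-3.46,4.63)
v6: (4,1) → rotate → (-3.78829,1.62754) → ×s → (-6.01661,2.58488) → (-6.02,2.58)
v7: (3.5,3) → rotate → (-4.60206,-0.26661) → ×s → (-7.30905,-0.42343) → (-7.31,-0.42)
v8: (-0.5,4) → rotate → (-2.02535,-3.48539) → ×s → (-3.21669,-5.53555) → (-3.22,-5.54)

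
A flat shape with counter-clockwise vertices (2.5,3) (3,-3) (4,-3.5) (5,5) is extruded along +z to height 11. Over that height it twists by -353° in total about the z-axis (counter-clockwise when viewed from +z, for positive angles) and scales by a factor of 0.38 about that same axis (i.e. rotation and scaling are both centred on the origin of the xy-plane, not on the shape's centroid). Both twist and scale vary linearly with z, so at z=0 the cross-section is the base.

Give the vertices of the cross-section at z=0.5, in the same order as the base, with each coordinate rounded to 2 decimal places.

t = z/height = 0.5/11 = 0.0454545
s = 1 + (scale-1)·z/height = 1 + (0.38-1)·0.5/11 = 0.971818
θ = twist·z/height = -353°·0.5/11 = -16.0455° = -0.280046 rad
cos θ = 0.961043, sin θ = -0.276400 (intermediates below are computed at full precision and shown rounded to 5 d.p.)
v1: (2.5,3) → rotate → (3.23181,2.19213) → ×s → (3.14073,2.13035) → (3.14,2.13)
v2: (3,-3) → rotate → (2.05393,-3.71233) → ×s → (1.99605,-3.60771) → (2.00,-3.61)
v3: (4,-3.5) → rotate → (2.87677,-4.46925) → ×s → (2.79570,-4.34330) → (2.80,-4.34)
v4: (5,5) → rotate → (6.18721,3.42321) → ×s → (6.01285,3.32674) → (6.01,3.33)

Cross-section at z=0.5: (3.14,2.13) (2.00,-3.61) (2.80,-4.34) (6.01,3.33)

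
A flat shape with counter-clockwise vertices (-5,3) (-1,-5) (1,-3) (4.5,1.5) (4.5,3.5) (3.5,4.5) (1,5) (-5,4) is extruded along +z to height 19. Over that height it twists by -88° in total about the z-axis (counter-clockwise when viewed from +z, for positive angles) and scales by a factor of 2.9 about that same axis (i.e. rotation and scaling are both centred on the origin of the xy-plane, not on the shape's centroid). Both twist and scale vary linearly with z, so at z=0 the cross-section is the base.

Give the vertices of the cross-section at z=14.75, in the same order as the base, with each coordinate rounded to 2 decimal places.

Cross-section at z=14.75: (2.33,14.24) (-12.41,-2.27) (-5.99,-5.04) (7.56,-8.98) (12.16,-7.15) (13.55,-3.93) (12.41,2.27) (4.63,15.16)

t = z/height = 14.75/19 = 0.776316
s = 1 + (scale-1)·z/height = 1 + (2.9-1)·14.75/19 = 2.475000
θ = twist·z/height = -88°·14.75/19 = -68.3158° = -1.192335 rad
cos θ = 0.369491, sin θ = -0.929234 (intermediates below are computed at full precision and shown rounded to 5 d.p.)
v1: (-5,3) → rotate → (0.94025,5.75464) → ×s → (2.32712,14.24274) → (2.33,14.24)
v2: (-1,-5) → rotate → (-5.01566,-0.91822) → ×s → (-12.41377,-2.27259) → (-12.41,-2.27)
v3: (1,-3) → rotate → (-2.41821,-2.03771) → ×s → (-5.98508,-5.04332) → (-5.99,-5.04)
v4: (4.5,1.5) → rotate → (3.05656,-3.62732) → ×s → (7.56499,-8.97761) → (7.56,-8.98)
v5: (4.5,3.5) → rotate → (4.91503,-2.88834) → ×s → (12.16470,-7.14864) → (12.16,-7.15)
v6: (3.5,4.5) → rotate → (5.47477,-1.58961) → ×s → (13.55006,-3.93429) → (13.55,-3.93)
v7: (1,5) → rotate → (5.01566,0.91822) → ×s → (12.41377,2.27259) → (12.41,2.27)
v8: (-5,4) → rotate → (1.86948,6.12413) → ×s → (4.62697,15.15723) → (4.63,15.16)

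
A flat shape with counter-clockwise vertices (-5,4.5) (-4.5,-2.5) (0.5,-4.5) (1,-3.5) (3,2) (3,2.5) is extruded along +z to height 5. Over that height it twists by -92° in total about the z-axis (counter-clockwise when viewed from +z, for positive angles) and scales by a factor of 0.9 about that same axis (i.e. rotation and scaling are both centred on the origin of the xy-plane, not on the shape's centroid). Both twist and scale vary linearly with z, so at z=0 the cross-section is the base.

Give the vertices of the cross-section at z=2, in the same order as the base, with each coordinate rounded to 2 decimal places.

Cross-section at z=2: (-1.26,6.33) (-4.90,0.67) (-2.20,-3.75) (-1.24,-3.27) (3.46,-0.19) (3.74,0.20)

t = z/height = 2/5 = 0.4
s = 1 + (scale-1)·z/height = 1 + (0.9-1)·2/5 = 0.960000
θ = twist·z/height = -92°·2/5 = -36.8000° = -0.642281 rad
cos θ = 0.800731, sin θ = -0.599024 (intermediates below are computed at full precision and shown rounded to 5 d.p.)
v1: (-5,4.5) → rotate → (-1.30805,6.59841) → ×s → (-1.25573,6.33447) → (-1.26,6.33)
v2: (-4.5,-2.5) → rotate → (-5.10085,0.69378) → ×s → (-4.89682,0.66603) → (-4.90,0.67)
v3: (0.5,-4.5) → rotate → (-2.29524,-3.90280) → ×s → (-2.20343,-3.74669) → (-2.20,-3.75)
v4: (1,-3.5) → rotate → (-1.29585,-3.40158) → ×s → (-1.24402,-3.26552) → (-1.24,-3.27)
v5: (3,2) → rotate → (3.60024,-0.19561) → ×s → (3.45623,-0.18778) → (3.46,-0.19)
v6: (3,2.5) → rotate → (3.89975,0.20476) → ×s → (3.74376,0.19657) → (3.74,0.20)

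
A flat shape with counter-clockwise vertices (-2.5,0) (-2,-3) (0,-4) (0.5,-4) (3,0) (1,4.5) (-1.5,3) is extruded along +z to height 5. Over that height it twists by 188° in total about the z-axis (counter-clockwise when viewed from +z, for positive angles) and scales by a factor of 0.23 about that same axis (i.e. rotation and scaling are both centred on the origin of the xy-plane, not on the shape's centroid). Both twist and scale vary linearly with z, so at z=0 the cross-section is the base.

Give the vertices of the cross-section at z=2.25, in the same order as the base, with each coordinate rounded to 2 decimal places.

t = z/height = 2.25/5 = 0.45
s = 1 + (scale-1)·z/height = 1 + (0.23-1)·2.25/5 = 0.653500
θ = twist·z/height = 188°·2.25/5 = 84.6000° = 1.476549 rad
cos θ = 0.094108, sin θ = 0.995562 (intermediates below are computed at full precision and shown rounded to 5 d.p.)
v1: (-2.5,0) → rotate → (-0.23527,-2.48890) → ×s → (-0.15375,-1.62650) → (-0.15,-1.63)
v2: (-2,-3) → rotate → (2.79847,-2.27345) → ×s → (1.82880,-1.48570) → (1.83,-1.49)
v3: (0,-4) → rotate → (3.98225,-0.37643) → ×s → (2.60240,-0.24600) → (2.60,-0.25)
v4: (0.5,-4) → rotate → (4.02930,0.12135) → ×s → (2.63315,0.07930) → (2.63,0.08)
v5: (3,0) → rotate → (0.28232,2.98669) → ×s → (0.18450,1.95180) → (0.18,1.95)
v6: (1,4.5) → rotate → (-4.38592,1.41905) → ×s → (-2.86620,0.92735) → (-2.87,0.93)
v7: (-1.5,3) → rotate → (-3.12785,-1.21102) → ×s → (-2.04405,-0.79140) → (-2.04,-0.79)

Cross-section at z=2.25: (-0.15,-1.63) (1.83,-1.49) (2.60,-0.25) (2.63,0.08) (0.18,1.95) (-2.87,0.93) (-2.04,-0.79)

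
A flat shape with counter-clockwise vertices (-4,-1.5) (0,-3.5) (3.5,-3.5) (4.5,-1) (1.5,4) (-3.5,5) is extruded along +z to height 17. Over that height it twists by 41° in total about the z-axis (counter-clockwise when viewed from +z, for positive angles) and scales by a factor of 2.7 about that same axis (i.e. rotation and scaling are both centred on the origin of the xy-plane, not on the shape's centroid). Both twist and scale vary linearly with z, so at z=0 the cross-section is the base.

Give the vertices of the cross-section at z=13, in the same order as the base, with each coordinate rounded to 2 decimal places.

Cross-section at z=13: (-6.06,-7.73) (4.19,-6.87) (11.06,-2.69) (10.04,3.42) (-1.84,9.65) (-12.86,5.63)

t = z/height = 13/17 = 0.764706
s = 1 + (scale-1)·z/height = 1 + (2.7-1)·13/17 = 2.300000
θ = twist·z/height = 41°·13/17 = 31.3529° = 0.547212 rad
cos θ = 0.853978, sin θ = 0.520308 (intermediates below are computed at full precision and shown rounded to 5 d.p.)
v1: (-4,-1.5) → rotate → (-2.63545,-3.36220) → ×s → (-6.06154,-7.73306) → (-6.06,-7.73)
v2: (0,-3.5) → rotate → (1.82108,-2.98892) → ×s → (4.18848,-6.87453) → (4.19,-6.87)
v3: (3.5,-3.5) → rotate → (4.81000,-1.16785) → ×s → (11.06301,-2.68604) → (11.06,-2.69)
v4: (4.5,-1) → rotate → (4.36321,1.48741) → ×s → (10.03539,3.42104) → (10.04,3.42)
v5: (1.5,4) → rotate → (-0.80027,4.19638) → ×s → (-1.84061,9.65167) → (-1.84,9.65)
v6: (-3.5,5) → rotate → (-5.59047,2.44881) → ×s → (-12.85807,5.63227) → (-12.86,5.63)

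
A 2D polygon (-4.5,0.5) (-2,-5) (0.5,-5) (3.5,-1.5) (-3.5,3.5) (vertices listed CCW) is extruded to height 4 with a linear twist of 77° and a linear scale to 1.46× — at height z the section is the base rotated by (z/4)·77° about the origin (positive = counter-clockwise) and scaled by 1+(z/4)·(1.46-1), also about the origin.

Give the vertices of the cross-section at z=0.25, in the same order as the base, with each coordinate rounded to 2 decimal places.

t = z/height = 0.25/4 = 0.0625
s = 1 + (scale-1)·z/height = 1 + (1.46-1)·0.25/4 = 1.028750
θ = twist·z/height = 77°·0.25/4 = 4.8125° = 0.083994 rad
cos θ = 0.996475, sin θ = 0.083895 (intermediates below are computed at full precision and shown rounded to 5 d.p.)
v1: (-4.5,0.5) → rotate → (-4.52608,0.12071) → ×s → (-4.65621,0.12418) → (-4.66,0.12)
v2: (-2,-5) → rotate → (-1.57347,-5.15016) → ×s → (-1.61871,-5.29823) → (-1.62,-5.30)
v3: (0.5,-5) → rotate → (0.91771,-4.94043) → ×s → (0.94410,-5.08246) → (0.94,-5.08)
v4: (3.5,-1.5) → rotate → (3.61350,-1.20108) → ×s → (3.71739,-1.23561) → (3.72,-1.24)
v5: (-3.5,3.5) → rotate → (-3.78129,3.19403) → ×s → (-3.89001,3.28586) → (-3.89,3.29)

Cross-section at z=0.25: (-4.66,0.12) (-1.62,-5.30) (0.94,-5.08) (3.72,-1.24) (-3.89,3.29)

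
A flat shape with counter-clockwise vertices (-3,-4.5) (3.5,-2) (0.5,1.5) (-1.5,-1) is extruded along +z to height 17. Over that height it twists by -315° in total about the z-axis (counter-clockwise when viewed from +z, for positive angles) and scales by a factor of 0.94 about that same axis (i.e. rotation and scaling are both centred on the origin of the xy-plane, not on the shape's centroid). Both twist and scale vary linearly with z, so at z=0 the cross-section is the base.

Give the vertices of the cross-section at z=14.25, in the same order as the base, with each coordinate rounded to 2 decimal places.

t = z/height = 14.25/17 = 0.838235
s = 1 + (scale-1)·z/height = 1 + (0.94-1)·14.25/17 = 0.949706
θ = twist·z/height = -315°·14.25/17 = -264.0441° = -4.608439 rad
cos θ = -0.103763, sin θ = 0.994602 (intermediates below are computed at full precision and shown rounded to 5 d.p.)
v1: (-3,-4.5) → rotate → (4.78700,-2.51687) → ×s → (4.54624,-2.39029) → (4.55,-2.39)
v2: (3.5,-2) → rotate → (1.62603,3.68863) → ×s → (1.54425,3.50312) → (1.54,3.50)
v3: (0.5,1.5) → rotate → (-1.54378,0.34166) → ×s → (-1.46614,0.32447) → (-1.47,0.32)
v4: (-1.5,-1) → rotate → (1.15025,-1.38814) → ×s → (1.09240,-1.31833) → (1.09,-1.32)

Cross-section at z=14.25: (4.55,-2.39) (1.54,3.50) (-1.47,0.32) (1.09,-1.32)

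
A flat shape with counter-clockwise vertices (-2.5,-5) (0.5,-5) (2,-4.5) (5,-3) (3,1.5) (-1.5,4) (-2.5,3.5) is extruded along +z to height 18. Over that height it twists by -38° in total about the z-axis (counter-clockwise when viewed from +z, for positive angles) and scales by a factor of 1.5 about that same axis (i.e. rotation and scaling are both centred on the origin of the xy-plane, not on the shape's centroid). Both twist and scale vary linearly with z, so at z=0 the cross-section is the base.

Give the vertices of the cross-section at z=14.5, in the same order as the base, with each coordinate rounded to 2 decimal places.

Cross-section at z=14.5: (-6.59,-4.25) (-2.97,-6.39) (-0.80,-6.86) (3.89,-7.19) (4.69,-0.33) (1.05,5.90) (-0.52,6.01)

t = z/height = 14.5/18 = 0.805556
s = 1 + (scale-1)·z/height = 1 + (1.5-1)·14.5/18 = 1.402778
θ = twist·z/height = -38°·14.5/18 = -30.6111° = -0.534265 rad
cos θ = 0.860643, sin θ = -0.509208 (intermediates below are computed at full precision and shown rounded to 5 d.p.)
v1: (-2.5,-5) → rotate → (-4.69765,-3.03020) → ×s → (-6.58976,-4.25069) → (-6.59,-4.25)
v2: (0.5,-5) → rotate → (-2.11572,-4.55782) → ×s → (-2.96788,-6.39361) → (-2.97,-6.39)
v3: (2,-4.5) → rotate → (-0.57015,-4.89131) → ×s → (-0.79979,-6.86142) → (-0.80,-6.86)
v4: (5,-3) → rotate → (2.77559,-5.12797) → ×s → (3.89354,-7.19340) → (3.89,-7.19)
v5: (3,1.5) → rotate → (3.34574,-0.23666) → ×s → (4.69333,-0.33198) → (4.69,-0.33)
v6: (-1.5,4) → rotate → (0.74587,4.20639) → ×s → (1.04629,5.90062) → (1.05,5.90)
v7: (-2.5,3.5) → rotate → (-0.36938,4.28527) → ×s → (-0.51816,6.01128) → (-0.52,6.01)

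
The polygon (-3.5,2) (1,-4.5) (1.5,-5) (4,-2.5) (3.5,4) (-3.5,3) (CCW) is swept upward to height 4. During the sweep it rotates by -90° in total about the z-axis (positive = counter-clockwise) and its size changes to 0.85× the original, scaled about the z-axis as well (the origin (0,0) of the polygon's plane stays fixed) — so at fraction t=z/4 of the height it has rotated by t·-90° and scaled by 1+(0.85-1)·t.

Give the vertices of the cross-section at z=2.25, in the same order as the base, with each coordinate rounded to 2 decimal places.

t = z/height = 2.25/4 = 0.5625
s = 1 + (scale-1)·z/height = 1 + (0.85-1)·2.25/4 = 0.915625
θ = twist·z/height = -90°·2.25/4 = -50.6250° = -0.883573 rad
cos θ = 0.634393, sin θ = -0.773010 (intermediates below are computed at full precision and shown rounded to 5 d.p.)
v1: (-3.5,2) → rotate → (-0.67436,3.97432) → ×s → (-0.61746,3.63899) → (-0.62,3.64)
v2: (1,-4.5) → rotate → (-2.84415,-3.62778) → ×s → (-2.60418,-3.32169) → (-2.60,-3.32)
v3: (1.5,-5) → rotate → (-2.91346,-4.33148) → ×s → (-2.66764,-3.96601) → (-2.67,-3.97)
v4: (4,-2.5) → rotate → (0.60505,-4.67803) → ×s → (0.55400,-4.28332) → (0.55,-4.28)
v5: (3.5,4) → rotate → (5.31242,-0.16796) → ×s → (4.86418,-0.15379) → (4.86,-0.15)
v6: (-3.5,3) → rotate → (0.09865,4.60872) → ×s → (0.09033,4.21986) → (0.09,4.22)

Cross-section at z=2.25: (-0.62,3.64) (-2.60,-3.32) (-2.67,-3.97) (0.55,-4.28) (4.86,-0.15) (0.09,4.22)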